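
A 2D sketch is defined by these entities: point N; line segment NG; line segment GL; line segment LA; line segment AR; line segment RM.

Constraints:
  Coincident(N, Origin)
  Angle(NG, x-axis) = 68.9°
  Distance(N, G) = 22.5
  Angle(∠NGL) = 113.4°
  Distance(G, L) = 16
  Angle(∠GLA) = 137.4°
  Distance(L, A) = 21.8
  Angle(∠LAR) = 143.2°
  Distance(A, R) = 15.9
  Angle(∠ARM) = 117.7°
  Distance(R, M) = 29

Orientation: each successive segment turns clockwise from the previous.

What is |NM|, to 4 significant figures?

34.86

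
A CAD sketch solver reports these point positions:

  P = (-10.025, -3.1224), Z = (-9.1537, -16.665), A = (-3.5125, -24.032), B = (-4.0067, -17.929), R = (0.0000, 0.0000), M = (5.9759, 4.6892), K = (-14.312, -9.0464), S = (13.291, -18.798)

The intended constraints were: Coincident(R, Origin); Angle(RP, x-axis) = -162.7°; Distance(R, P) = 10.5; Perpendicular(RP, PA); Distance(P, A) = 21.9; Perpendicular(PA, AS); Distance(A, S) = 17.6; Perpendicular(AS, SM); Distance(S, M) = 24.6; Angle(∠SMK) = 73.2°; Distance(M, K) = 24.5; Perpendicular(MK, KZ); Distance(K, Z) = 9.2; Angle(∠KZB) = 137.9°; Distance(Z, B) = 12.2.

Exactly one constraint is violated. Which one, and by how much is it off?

Distance(Z, B) = 12.2 — off by 6.90.

R = (0.00, 0.00) ✓; RP at -162.7° ✓; |RP| = 10.50 ✓; ∠(RP, PA) = 90.00° ✓; |PA| = 21.90 ✓; ∠(PA, AS) = 90.00° ✓; |AS| = 17.60 ✓; ∠(AS, SM) = 90.00° ✓; |SM| = 24.60 ✓; ∠SMK = 73.20° ✓; |MK| = 24.50 ✓; ∠(MK, KZ) = 90.00° ✓; |KZ| = 9.201 ✓; ∠KZB = 137.9° ✓; |ZB| = 5.300 ✗.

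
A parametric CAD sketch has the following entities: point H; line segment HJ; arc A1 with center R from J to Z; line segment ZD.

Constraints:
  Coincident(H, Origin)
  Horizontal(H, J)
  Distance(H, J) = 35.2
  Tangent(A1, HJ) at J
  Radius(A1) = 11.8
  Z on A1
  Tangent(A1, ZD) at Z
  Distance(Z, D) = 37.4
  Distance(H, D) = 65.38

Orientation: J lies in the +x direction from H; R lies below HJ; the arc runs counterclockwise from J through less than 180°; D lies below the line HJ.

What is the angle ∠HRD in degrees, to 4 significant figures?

117.8°

Checks: |HJ| = 35.20 ✓; |RZ| = 11.80 ✓; ∠(RZ, ZD) = 90.00° ✓; |ZD| = 37.40 ✓; |HD| = 65.38 ✓.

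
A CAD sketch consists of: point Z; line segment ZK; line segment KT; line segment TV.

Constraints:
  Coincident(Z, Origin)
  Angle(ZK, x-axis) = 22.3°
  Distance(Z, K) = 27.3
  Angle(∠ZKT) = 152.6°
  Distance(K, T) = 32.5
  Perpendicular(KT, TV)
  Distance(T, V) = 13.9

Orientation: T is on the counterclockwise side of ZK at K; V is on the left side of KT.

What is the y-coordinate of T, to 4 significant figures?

35.15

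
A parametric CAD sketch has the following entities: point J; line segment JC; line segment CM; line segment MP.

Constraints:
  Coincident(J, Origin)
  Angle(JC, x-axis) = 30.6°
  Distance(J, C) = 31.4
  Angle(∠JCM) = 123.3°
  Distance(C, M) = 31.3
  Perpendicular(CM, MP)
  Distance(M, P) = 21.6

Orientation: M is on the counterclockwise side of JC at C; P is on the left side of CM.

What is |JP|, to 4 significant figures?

48.76

J is at the origin; JC runs at 30.6° with length 31.4, so C = 31.4·(cos 30.6°, sin 30.6°) = (27.03, 15.98). ∠JCM = 123.3°, so CM runs at 30.6° + (180° − 123.3°) = 87.30° from the x-axis; with |CM| = 31.3, M = C + 31.3·(cos 87.30°, sin 87.30°) = (28.50, 47.25). CM is perpendicular to MP; with |MP| = 21.6 on the left of CM, P = M + 21.6·(-0.9989, 0.04711) = (6.926, 48.27). Then |JP| = |P − J| = 48.76.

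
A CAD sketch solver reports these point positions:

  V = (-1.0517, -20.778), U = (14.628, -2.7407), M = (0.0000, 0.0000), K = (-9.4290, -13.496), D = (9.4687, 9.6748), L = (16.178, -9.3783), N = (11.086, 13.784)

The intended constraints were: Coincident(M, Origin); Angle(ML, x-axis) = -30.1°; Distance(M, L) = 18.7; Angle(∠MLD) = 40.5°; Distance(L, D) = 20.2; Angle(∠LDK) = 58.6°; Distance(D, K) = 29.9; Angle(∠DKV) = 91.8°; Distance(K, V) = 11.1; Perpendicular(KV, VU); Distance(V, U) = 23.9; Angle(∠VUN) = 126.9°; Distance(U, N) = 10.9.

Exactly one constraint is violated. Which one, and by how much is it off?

Distance(U, N) = 10.9 — off by 6.00.

M = (0.00, 0.00) ✓; ML at -30.10° ✓; |ML| = 18.70 ✓; ∠MLD = 40.50° ✓; |LD| = 20.20 ✓; ∠LDK = 58.60° ✓; |DK| = 29.90 ✓; ∠DKV = 91.80° ✓; |KV| = 11.10 ✓; ∠(KV, VU) = 90.00° ✓; |VU| = 23.90 ✓; ∠VUN = 126.9° ✓; |UN| = 16.90 ✗.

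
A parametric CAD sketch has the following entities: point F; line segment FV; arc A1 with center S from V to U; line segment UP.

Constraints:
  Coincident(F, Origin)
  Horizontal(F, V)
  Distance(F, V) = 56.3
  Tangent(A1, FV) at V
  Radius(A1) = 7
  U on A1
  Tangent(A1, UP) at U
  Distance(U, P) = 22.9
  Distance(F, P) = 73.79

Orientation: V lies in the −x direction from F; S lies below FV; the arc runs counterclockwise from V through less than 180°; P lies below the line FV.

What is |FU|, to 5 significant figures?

63.339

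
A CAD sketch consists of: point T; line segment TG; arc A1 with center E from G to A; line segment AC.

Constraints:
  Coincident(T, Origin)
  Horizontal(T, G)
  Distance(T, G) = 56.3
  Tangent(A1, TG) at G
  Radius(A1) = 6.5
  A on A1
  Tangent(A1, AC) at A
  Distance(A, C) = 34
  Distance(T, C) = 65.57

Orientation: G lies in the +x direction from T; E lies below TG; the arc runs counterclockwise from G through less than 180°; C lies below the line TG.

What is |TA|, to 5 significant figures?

50.268

Checks: T = (0.00, 0.00) ✓; ∠(EG, GT) = 90.00° ✓; |EG| = 6.500 ✓; |EA| = 6.500 ✓; ∠(EA, AC) = 90.00° ✓; |AC| = 34.00 ✓; |TC| = 65.57 ✓.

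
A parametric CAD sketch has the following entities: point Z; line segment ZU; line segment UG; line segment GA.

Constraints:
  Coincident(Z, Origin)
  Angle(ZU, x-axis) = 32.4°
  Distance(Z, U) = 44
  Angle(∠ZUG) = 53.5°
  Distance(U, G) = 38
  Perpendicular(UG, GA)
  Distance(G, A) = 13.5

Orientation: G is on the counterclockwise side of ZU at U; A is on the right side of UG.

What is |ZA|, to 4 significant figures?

50.28

∠ZUG = 53.5°, so UG runs at 32.4° + (180° − 53.5°) = 158.9° from the x-axis; with |UG| = 38.0, G = U + 38.0·(cos 158.9°, sin 158.9°) = (1.698, 37.26). UG ⟂ GA; with |GA| = 13.5 on the right of UG, A = G + 13.5·(0.3600, 0.9330) = (6.558, 49.85). Then |ZA| = |A − Z| = 50.28.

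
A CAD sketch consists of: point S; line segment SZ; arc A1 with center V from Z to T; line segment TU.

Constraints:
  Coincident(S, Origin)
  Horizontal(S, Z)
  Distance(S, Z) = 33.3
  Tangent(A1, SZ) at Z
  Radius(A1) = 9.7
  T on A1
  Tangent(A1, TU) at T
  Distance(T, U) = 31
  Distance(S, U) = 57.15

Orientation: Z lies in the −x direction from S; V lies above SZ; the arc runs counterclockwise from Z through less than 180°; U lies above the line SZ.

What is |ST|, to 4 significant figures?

28.51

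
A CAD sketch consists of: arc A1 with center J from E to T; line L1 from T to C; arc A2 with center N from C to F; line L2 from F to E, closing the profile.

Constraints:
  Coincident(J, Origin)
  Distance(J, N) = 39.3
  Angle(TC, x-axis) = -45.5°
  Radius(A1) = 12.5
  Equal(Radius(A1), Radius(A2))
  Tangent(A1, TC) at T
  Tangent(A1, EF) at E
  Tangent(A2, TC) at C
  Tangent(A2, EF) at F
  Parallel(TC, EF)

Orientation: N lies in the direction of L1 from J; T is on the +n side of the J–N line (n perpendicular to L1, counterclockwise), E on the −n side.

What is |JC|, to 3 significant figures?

41.2

The slot axis is L1's direction at -45.5°, so u = (cos -45.5°, sin -45.5°) = (0.701, -0.713) and n = (−sin -45.5°, cos -45.5°) = (0.713, 0.701). J is at the origin and N lies 39.3 along u from J, so N = 39.3·u = (27.5, -28.0). Tangency of A1 to both parallel lines with radius 12.5 puts T and E at J ± 12.5·n: T = (8.92, 8.76), E = (-8.92, -8.76). Equal radii place C and F the same way about N: C = N + 12.5·n = (36.5, -19.3), F = N − 12.5·n = (18.6, -36.8). Then |JC| = |C − J| = 41.2.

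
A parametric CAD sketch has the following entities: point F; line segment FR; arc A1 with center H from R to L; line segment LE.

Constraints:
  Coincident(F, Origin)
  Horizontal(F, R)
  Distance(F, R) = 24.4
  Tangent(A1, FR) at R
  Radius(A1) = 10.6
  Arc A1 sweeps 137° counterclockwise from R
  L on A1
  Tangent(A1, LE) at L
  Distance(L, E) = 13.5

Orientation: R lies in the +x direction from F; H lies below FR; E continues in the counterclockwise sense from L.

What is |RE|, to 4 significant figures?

27.69

F is at the origin; F and R share the same y with |FR| = 24.4 and R on the +x side, so R = (24.40, 0.000). Since A1 is tangent to FR there, HR ⟂ FR, so H = R + (0, -10.6) = (24.40, -10.60). On A1, R sits at bearing 90° from H; a 137° counterclockwise sweep puts L at bearing 227°, so L = H + 10.6·(cos 227°, sin 227°) = (17.17, -18.35). Tangency of A1 to LE means the radius HL is perpendicular to LE, so LE runs along (−sin 227°, cos 227°); with |LE| = 13.5, E = (27.04, -27.56). Then |RE| = |E − R| = 27.69.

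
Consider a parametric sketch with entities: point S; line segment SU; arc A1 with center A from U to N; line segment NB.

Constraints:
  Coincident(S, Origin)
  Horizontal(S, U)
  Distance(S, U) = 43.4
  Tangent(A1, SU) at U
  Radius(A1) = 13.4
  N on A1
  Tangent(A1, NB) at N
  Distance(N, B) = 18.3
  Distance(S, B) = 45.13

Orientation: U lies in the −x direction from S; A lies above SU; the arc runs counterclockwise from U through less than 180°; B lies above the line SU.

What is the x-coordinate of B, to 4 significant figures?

-31.25

Checks: |AN| = 13.40 ✓; ∠(AN, NB) = 90.00° ✓; |NB| = 18.30 ✓; |SB| = 45.13 ✓.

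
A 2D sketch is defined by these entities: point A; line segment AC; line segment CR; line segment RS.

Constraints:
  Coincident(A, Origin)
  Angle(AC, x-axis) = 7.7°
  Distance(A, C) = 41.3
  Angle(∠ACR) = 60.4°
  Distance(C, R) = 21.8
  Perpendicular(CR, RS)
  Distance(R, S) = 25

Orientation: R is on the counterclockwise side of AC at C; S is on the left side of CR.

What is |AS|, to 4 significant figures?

11.00

A is at the origin; AC runs at 7.7° with length 41.3, so C = 41.3·(cos 7.7°, sin 7.7°) = (40.93, 5.534). ∠ACR = 60.4°, so CR runs at 7.7° + (180° − 60.4°) = 127.3° from the x-axis; with |CR| = 21.8, R = C + 21.8·(cos 127.3°, sin 127.3°) = (27.72, 22.87). CR is perpendicular to RS; with |RS| = 25.0 on the left of CR, S = R + 25.0·(-0.7955, -0.6060) = (7.830, 7.725). Then |AS| = |S − A| = 11.00.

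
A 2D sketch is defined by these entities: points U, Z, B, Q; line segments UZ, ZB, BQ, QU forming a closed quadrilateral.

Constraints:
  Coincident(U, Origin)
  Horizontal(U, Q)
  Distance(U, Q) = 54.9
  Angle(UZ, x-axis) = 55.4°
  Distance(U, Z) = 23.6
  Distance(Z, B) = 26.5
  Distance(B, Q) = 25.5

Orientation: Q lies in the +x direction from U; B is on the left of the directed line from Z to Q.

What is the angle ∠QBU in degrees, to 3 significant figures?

98.8°

Checks: |ZB| = 26.50 ✓; |BQ| = 25.50 ✓.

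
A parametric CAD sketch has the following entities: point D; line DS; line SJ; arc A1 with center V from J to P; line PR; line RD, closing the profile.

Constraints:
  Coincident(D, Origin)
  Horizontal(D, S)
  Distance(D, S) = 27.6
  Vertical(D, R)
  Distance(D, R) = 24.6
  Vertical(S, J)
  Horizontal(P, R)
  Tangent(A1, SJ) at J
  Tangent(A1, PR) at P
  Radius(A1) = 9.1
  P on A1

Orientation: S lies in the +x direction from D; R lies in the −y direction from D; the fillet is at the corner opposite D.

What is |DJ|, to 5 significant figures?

31.655

D is at the origin; DS is horizontal with |DS| = 27.6 and S on the +x side, so S = (27.600, 0.0000). D and R share the same x with |DR| = 24.6 and R on the −y side, so R = (0.0000, -24.600). The virtual corner opposite D is at (27.600, -24.600). Since A1 is tangent to SJ there, VJ ⟂ SJ and since A1 is tangent to PR there, VP ⟂ PR, with radius 9.1, so the center V sits 9.1 in from both sides at V = (18.500, -15.500). That places the tangent points at J = (27.600, -15.500) on SJ and P = (18.500, -24.600) on PR. Then |DJ| = |J − D| = 31.655.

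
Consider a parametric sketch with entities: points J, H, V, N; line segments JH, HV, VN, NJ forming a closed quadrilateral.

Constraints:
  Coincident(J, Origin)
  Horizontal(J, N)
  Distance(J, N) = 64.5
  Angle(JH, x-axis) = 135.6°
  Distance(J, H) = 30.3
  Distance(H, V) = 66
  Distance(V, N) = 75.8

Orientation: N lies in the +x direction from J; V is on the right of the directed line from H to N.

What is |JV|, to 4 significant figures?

40.91

Checks: |HV| = 66.00 ✓; |VN| = 75.80 ✓.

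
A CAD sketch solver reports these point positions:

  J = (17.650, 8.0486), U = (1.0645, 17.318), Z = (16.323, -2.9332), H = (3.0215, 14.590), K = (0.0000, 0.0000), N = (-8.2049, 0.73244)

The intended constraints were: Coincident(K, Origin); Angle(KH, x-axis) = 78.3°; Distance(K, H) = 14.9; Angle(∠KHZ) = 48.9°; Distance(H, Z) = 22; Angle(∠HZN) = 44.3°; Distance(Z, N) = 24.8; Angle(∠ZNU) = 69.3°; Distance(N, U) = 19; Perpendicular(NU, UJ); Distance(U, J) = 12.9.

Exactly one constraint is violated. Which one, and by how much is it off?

Distance(U, J) = 12.9 — off by 6.10.

K = (0.00, 0.00) ✓; KH at 78.30° ✓; |KH| = 14.90 ✓; ∠KHZ = 48.90° ✓; |HZ| = 22.00 ✓; ∠HZN = 44.30° ✓; |ZN| = 24.80 ✓; ∠ZNU = 69.30° ✓; |NU| = 19.00 ✓; ∠(NU, UJ) = 90.00° ✓; |UJ| = 19.00 ✗.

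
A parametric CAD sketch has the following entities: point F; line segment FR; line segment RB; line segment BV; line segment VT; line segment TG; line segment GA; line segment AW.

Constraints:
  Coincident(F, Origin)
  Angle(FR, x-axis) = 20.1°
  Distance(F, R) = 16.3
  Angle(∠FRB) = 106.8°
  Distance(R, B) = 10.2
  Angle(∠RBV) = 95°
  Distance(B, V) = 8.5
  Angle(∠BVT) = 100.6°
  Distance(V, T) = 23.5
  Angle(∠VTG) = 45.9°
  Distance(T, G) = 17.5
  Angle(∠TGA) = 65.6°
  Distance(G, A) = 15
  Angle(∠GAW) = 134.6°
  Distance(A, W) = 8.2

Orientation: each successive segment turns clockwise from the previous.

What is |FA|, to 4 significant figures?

11.24

F is at the origin; FR runs at 20.1° with length 16.3, so R = (15.31, 5.602). ∠FRB = 106.8° gives RB at -53.10° from the x-axis; with |RB| = 10.2, B = (21.43, -2.555). ∠RBV = 95.0° gives BV at -138.1° from the x-axis; with |BV| = 8.5, V = (15.10, -8.232). ∠BVT = 100.6° gives VT at 142.5° from the x-axis; with |VT| = 23.5, T = (-3.539, 6.074). ∠VTG = 45.9° gives TG at 8.400° from the x-axis; with |TG| = 17.5, G = (13.77, 8.631). ∠TGA = 65.6° gives GA at -106.0° from the x-axis; with |GA| = 15.0, A = (9.639, -5.788). Then |FA| = |A − F| = 11.24.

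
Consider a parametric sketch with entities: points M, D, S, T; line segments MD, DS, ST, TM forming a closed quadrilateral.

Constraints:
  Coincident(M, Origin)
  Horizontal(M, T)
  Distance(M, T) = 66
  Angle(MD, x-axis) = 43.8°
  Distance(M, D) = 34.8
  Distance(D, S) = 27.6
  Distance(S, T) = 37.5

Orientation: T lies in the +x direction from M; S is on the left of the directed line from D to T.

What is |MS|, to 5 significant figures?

61.253

Checks: |DS| = 27.60 ✓; |ST| = 37.50 ✓.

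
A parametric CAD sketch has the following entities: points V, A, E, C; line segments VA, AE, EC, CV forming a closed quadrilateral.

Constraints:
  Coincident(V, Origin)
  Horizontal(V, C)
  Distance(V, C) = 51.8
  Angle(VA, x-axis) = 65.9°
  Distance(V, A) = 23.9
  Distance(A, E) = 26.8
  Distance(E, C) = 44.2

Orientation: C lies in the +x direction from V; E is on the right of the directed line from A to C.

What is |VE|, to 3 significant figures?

9.28

Checks: |AE| = 26.80 ✓; |EC| = 44.20 ✓.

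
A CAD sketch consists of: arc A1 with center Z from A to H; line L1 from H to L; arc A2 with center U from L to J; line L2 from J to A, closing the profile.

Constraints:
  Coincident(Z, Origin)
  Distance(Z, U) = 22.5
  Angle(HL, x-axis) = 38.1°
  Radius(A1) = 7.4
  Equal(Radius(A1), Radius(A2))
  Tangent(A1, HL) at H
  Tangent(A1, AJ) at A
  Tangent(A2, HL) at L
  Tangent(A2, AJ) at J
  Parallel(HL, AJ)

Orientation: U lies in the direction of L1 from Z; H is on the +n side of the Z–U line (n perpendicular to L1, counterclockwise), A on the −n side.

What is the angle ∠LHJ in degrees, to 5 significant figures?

33.336°

The slot axis is L1's direction at 38.1°, so u = (cos 38.1°, sin 38.1°) = (0.78694, 0.61704) and n = (−sin 38.1°, cos 38.1°) = (-0.61704, 0.78694). Z is at the origin and U lies 22.5 along u from Z, so U = 22.5·u = (17.706, 13.883). Tangency of A1 to both parallel lines with radius 7.4 puts H and A at Z ± 7.4·n: H = (-4.5661, 5.8233), A = (4.5661, -5.8233). Equal radii place L and J the same way about U: L = U + 7.4·n = (13.140, 19.707), J = U − 7.4·n = (22.272, 8.0600). Then cos ∠LHJ = HL·HJ / (|HL||HJ|), giving 33.336°.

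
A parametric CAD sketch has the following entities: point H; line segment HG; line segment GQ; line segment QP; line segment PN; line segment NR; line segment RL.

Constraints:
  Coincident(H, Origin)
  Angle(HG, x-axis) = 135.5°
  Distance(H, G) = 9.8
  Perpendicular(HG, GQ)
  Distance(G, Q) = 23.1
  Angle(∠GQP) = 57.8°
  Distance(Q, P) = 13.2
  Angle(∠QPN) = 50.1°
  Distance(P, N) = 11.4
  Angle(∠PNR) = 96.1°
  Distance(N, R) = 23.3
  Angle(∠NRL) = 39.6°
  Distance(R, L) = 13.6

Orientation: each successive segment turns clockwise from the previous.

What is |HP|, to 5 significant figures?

16.124

The perpendicularity gives GQ at right angles to HG, so GQ runs at 45.500°; with |GQ| = 23.1, Q = (9.2011, 23.345). ∠GQP = 57.8° gives QP at -76.700° from the x-axis; with |QP| = 13.2, P = (12.238, 10.499). Then |HP| = |P − H| = 16.124.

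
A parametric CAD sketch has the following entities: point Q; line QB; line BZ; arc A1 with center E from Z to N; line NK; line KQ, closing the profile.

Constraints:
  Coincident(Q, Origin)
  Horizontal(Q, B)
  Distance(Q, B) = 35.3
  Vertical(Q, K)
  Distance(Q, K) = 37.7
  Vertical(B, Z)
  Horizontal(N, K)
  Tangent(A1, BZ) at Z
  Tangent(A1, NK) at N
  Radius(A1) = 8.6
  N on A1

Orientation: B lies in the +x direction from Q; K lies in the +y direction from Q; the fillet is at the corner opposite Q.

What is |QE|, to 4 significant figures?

39.49

Q is at the origin; Q and B share the same y with |QB| = 35.3 and B on the +x side, so B = (35.30, 0.000). QK is vertical with |QK| = 37.7 and K on the +y side, so K = (0.000, 37.70). The virtual corner opposite Q is at (35.30, 37.70). The tangent condition forces EZ to be normal to BZ and since A1 is tangent to NK there, EN ⟂ NK, with radius 8.6, so the center E sits 8.6 in from both sides at E = (26.70, 29.10). Then |QE| = |E − Q| = 39.49.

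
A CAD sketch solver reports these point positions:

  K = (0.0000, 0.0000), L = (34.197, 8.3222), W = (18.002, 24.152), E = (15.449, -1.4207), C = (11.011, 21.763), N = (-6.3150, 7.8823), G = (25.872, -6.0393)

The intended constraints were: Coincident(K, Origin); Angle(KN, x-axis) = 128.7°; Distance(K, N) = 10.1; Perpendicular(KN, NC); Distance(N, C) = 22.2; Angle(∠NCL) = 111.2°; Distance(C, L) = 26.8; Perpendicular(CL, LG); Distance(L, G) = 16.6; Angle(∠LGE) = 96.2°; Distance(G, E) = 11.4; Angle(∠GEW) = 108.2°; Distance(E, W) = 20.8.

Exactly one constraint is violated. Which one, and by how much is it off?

Distance(E, W) = 20.8 — off by 4.90.

K = (0.00, 0.00) ✓; KN at 128.7° ✓; |KN| = 10.10 ✓; ∠(KN, NC) = 90.00° ✓; |NC| = 22.20 ✓; ∠NCL = 111.2° ✓; |CL| = 26.80 ✓; ∠(CL, LG) = 90.00° ✓; |LG| = 16.60 ✓; ∠LGE = 96.20° ✓; |GE| = 11.40 ✓; ∠GEW = 108.2° ✓; |EW| = 25.70 ✗.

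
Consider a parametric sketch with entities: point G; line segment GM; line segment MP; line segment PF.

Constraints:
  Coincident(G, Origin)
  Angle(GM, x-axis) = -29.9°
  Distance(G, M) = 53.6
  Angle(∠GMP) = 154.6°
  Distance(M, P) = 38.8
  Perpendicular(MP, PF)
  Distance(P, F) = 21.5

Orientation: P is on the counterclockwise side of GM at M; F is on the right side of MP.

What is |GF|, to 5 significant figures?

97.911

G is at the origin; GM runs at -29.9° with length 53.6, so M = 53.6·(cos -29.9°, sin -29.9°) = (46.466, -26.719). ∠GMP = 154.6°, so MP runs at -29.9° + (180° − 154.6°) = -4.5000° from the x-axis; with |MP| = 38.8, P = M + 38.8·(cos -4.5000°, sin -4.5000°) = (85.146, -29.763). MP is perpendicular to PF; with |PF| = 21.5 on the right of MP, F = P + 21.5·(-0.078459, -0.99692) = (83.459, -51.197). Then |GF| = |F − G| = 97.911.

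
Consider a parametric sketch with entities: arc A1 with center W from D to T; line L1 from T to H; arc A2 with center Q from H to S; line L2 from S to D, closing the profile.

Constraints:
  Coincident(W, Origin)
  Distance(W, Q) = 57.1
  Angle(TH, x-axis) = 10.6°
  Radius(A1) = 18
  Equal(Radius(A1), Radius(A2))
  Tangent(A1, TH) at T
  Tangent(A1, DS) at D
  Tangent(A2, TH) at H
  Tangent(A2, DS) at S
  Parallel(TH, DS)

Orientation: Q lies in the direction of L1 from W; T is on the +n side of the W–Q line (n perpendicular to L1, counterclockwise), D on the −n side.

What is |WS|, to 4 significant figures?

59.87

The slot axis is L1's direction at 10.6°, so u = (cos 10.6°, sin 10.6°) = (0.9829, 0.1840) and n = (−sin 10.6°, cos 10.6°) = (-0.1840, 0.9829). W is at the origin and Q lies 57.1 along u from W, so Q = 57.1·u = (56.13, 10.50). Tangency of A1 to both parallel lines with radius 18.0 puts T and D at W ± 18.0·n: T = (-3.311, 17.69), D = (3.311, -17.69). Equal radii place H and S the same way about Q: H = Q + 18.0·n = (52.81, 28.20), S = Q − 18.0·n = (59.44, -7.189). Then |WS| = |S − W| = 59.87.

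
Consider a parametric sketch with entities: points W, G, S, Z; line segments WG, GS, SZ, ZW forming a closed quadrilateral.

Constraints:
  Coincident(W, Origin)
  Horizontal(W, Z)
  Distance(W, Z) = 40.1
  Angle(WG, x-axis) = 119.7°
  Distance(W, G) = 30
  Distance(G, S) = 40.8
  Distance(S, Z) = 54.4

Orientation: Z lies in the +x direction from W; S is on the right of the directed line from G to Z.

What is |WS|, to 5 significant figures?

19.128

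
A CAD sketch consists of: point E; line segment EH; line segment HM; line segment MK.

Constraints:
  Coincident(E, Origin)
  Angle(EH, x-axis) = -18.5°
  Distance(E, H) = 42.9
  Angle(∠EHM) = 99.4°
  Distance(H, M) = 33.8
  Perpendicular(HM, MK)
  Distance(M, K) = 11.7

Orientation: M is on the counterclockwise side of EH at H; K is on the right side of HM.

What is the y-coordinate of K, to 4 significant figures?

10.78

∠EHM = 99.4°, so HM runs at -18.5° + (180° − 99.4°) = 62.10° from the x-axis; with |HM| = 33.8, M = H + 33.8·(cos 62.10°, sin 62.10°) = (56.50, 16.26). The perpendicularity gives MK at right angles to HM; with |MK| = 11.7 on the right of HM, K = M + 11.7·(0.8838, -0.4679) = (66.84, 10.78). So K.y = 10.78.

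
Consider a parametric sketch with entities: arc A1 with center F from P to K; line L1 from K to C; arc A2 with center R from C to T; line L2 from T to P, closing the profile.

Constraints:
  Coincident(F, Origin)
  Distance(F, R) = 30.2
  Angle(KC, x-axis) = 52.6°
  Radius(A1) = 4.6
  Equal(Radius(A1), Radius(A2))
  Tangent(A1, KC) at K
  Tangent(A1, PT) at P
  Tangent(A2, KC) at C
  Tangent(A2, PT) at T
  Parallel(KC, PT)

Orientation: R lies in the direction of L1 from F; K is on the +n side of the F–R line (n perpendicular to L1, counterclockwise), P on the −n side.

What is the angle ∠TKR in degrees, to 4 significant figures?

8.282°

Tangency of A1 to both parallel lines with radius 4.6 puts K and P at F ± 4.6·n: K = (-3.654, 2.794), P = (3.654, -2.794). Equal radii place C and T the same way about R: C = R + 4.6·n = (14.69, 26.79), T = R − 4.6·n = (22.00, 21.20). Then cos ∠TKR = KT·KR / (|KT||KR|), giving 8.282°.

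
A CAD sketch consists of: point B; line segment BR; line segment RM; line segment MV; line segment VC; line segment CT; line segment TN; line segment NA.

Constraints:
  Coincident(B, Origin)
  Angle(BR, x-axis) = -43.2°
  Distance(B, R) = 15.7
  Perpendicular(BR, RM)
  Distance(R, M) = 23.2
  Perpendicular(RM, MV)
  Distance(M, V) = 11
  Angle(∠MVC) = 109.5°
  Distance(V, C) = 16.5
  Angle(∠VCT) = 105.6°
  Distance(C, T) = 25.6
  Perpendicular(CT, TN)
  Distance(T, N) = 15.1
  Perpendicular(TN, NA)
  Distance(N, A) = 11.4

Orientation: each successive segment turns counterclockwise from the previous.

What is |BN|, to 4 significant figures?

29.30

B is at the origin; BR runs at -43.2° with length 15.7, so R = (11.44, -10.75). BR is perpendicular to RM, so RM runs at 46.80°; with |RM| = 23.2, M = (27.33, 6.165). RM is perpendicular to MV, so MV runs at 136.8°; with |MV| = 11.0, V = (19.31, 13.69). ∠MVC = 109.5° gives VC at -152.7° from the x-axis; with |VC| = 16.5, C = (4.645, 6.127). ∠VCT = 105.6° gives CT at -78.30° from the x-axis; with |CT| = 25.6, T = (9.837, -18.94). CT ⟂ TN, so TN runs at 11.70°; with |TN| = 15.1, N = (24.62, -15.88). Then |BN| = |N − B| = 29.30.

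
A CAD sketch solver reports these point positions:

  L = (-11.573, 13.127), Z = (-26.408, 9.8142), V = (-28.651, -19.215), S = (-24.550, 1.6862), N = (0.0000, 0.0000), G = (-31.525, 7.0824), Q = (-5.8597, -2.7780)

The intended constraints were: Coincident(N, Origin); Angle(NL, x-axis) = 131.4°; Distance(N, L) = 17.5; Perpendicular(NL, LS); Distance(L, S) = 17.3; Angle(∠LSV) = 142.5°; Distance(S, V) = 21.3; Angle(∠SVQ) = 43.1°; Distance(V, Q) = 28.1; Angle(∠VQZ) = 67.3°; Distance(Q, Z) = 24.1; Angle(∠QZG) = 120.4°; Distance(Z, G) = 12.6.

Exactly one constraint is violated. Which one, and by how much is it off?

Distance(Z, G) = 12.6 — off by 6.80.

N = (0.00, 0.00) ✓; NL at 131.4° ✓; |NL| = 17.50 ✓; ∠(NL, LS) = 90.00° ✓; |LS| = 17.30 ✓; ∠LSV = 142.5° ✓; |SV| = 21.30 ✓; ∠SVQ = 43.10° ✓; |VQ| = 28.10 ✓; ∠VQZ = 67.30° ✓; |QZ| = 24.10 ✓; ∠QZG = 120.4° ✓; |ZG| = 5.801 ✗.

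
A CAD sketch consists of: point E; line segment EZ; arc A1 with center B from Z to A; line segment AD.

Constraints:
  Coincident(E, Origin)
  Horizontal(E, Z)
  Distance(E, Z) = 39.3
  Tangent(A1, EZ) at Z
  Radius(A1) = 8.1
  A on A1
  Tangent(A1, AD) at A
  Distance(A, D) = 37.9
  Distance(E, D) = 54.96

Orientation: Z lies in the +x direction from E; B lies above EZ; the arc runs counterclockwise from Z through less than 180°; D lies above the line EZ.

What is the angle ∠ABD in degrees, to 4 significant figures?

77.94°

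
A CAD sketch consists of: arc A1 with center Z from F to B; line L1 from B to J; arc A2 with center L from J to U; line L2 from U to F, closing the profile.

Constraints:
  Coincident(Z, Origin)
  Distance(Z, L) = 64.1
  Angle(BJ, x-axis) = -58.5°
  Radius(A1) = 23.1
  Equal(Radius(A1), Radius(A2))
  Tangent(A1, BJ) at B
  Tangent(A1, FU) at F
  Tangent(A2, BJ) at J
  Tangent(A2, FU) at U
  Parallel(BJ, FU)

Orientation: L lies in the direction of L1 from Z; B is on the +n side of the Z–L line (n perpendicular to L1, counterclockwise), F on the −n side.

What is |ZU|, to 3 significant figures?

68.1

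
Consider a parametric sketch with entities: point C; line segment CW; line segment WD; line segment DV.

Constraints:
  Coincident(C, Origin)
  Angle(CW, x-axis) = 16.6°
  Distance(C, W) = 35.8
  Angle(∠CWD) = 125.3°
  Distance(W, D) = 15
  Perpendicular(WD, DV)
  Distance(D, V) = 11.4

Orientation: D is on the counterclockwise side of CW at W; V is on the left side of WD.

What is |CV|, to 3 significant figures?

39.9

C is at the origin; CW runs at 16.6° with length 35.8, so W = 35.8·(cos 16.6°, sin 16.6°) = (34.3, 10.2). ∠CWD = 125.3°, so WD runs at 16.6° + (180° − 125.3°) = 71.3° from the x-axis; with |WD| = 15.0, D = W + 15.0·(cos 71.3°, sin 71.3°) = (39.1, 24.4). WD ⟂ DV; with |DV| = 11.4 on the left of WD, V = D + 11.4·(-0.947, 0.321) = (28.3, 28.1). Then |CV| = |V − C| = 39.9.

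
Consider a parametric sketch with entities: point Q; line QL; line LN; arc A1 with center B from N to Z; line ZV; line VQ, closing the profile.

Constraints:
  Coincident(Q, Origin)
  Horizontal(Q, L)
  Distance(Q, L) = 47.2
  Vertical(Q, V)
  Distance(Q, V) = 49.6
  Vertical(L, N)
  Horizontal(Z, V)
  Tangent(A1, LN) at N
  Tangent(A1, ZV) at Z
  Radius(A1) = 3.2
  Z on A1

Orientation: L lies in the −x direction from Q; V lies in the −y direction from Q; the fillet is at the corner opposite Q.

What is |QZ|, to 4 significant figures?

66.30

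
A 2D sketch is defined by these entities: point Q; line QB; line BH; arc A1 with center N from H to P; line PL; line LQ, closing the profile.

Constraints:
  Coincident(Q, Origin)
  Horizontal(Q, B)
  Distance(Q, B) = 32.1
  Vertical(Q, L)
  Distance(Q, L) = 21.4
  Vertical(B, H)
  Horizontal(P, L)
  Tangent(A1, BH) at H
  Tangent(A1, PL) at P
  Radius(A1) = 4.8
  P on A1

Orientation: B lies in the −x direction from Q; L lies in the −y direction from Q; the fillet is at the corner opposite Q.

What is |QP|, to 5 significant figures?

34.688

Q is at the origin; QB is horizontal with |QB| = 32.1 and B on the −x side, so B = (-32.100, 0.0000). Q and L share the same x with |QL| = 21.4 and L on the −y side, so L = (0.0000, -21.400). The virtual corner opposite Q is at (-32.100, -21.400). The tangent condition forces NH to be normal to BH and since A1 is tangent to PL there, NP ⟂ PL, with radius 4.8, so the center N sits 4.8 in from both sides at N = (-27.300, -16.600). That places the tangent points at H = (-32.100, -16.600) on BH and P = (-27.300, -21.400) on PL. Then |QP| = |P − Q| = 34.688.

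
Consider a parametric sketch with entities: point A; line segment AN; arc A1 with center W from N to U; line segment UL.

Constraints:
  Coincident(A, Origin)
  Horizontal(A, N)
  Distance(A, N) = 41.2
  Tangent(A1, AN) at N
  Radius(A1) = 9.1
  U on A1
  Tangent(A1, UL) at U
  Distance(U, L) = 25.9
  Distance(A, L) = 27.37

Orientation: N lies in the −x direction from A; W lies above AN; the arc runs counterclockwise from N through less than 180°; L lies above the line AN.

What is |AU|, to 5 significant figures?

34.714

Checks: |WU| = 9.100 ✓; ∠(WU, UL) = 90.00° ✓; |UL| = 25.90 ✓; |AL| = 27.37 ✓.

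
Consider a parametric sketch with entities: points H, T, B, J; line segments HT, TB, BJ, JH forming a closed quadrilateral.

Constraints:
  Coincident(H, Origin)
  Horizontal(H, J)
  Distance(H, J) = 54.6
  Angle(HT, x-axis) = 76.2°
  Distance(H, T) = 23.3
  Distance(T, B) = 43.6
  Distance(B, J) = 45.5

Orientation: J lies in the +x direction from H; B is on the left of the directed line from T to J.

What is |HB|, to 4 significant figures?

61.95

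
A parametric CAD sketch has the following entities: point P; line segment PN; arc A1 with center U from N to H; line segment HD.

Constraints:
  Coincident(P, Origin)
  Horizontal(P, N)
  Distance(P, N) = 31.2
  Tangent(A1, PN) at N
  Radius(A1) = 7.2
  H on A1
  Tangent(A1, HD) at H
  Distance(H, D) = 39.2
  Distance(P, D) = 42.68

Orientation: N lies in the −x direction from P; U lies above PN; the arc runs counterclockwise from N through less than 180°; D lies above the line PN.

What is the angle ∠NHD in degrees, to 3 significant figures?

145°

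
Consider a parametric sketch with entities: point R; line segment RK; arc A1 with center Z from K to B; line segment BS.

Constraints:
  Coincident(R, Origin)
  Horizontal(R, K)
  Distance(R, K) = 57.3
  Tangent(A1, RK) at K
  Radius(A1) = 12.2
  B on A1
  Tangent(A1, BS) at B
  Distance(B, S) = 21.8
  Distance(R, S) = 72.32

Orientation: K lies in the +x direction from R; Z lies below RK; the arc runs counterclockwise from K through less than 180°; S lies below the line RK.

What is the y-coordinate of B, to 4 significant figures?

-20.18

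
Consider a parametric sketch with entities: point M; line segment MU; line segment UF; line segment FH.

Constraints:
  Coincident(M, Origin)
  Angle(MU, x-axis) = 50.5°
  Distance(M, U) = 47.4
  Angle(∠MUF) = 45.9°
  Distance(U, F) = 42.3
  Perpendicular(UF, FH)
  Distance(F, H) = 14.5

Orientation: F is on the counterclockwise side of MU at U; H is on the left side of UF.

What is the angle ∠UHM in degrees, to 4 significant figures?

83.44°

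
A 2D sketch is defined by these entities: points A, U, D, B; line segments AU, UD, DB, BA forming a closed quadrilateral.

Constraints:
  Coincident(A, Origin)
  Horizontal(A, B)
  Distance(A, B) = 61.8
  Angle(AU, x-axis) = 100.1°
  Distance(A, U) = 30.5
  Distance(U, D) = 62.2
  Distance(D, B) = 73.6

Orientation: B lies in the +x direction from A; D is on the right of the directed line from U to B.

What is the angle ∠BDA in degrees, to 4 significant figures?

56.30°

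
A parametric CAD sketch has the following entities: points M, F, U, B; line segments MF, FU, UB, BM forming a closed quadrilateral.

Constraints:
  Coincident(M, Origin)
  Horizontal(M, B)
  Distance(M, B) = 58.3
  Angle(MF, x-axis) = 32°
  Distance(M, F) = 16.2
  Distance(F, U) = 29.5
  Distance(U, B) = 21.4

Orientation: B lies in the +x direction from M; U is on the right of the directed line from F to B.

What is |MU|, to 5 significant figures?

39.101

Checks: |FU| = 29.50 ✓; |UB| = 21.40 ✓.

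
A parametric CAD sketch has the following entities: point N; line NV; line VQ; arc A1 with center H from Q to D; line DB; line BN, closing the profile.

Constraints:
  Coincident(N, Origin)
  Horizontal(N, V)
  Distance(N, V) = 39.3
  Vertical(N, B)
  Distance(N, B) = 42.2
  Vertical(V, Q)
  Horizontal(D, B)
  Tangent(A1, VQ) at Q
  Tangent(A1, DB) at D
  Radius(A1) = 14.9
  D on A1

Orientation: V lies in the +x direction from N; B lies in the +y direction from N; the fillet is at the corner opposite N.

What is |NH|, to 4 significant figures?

36.61

NB is vertical with |NB| = 42.2 and B on the +y side, so B = (0.000, 42.20). The virtual corner opposite N is at (39.30, 42.20). Since A1 is tangent to VQ there, HQ ⟂ VQ and A1 meets DB tangentially, so HD is at right angles to DB, with radius 14.9, so the center H sits 14.9 in from both sides at H = (24.40, 27.30). Then |NH| = |H − N| = 36.61.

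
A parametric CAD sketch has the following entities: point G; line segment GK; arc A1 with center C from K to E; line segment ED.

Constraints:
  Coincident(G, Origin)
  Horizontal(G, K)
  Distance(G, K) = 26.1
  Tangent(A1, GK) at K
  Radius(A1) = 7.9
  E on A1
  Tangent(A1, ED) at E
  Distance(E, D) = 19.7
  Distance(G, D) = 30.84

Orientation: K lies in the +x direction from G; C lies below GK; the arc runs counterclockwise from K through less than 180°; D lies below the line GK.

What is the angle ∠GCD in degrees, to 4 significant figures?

77.88°

Checks: |GK| = 26.10 ✓; |CE| = 7.900 ✓; ∠(CE, ED) = 90.00° ✓; |ED| = 19.70 ✓; |GD| = 30.84 ✓.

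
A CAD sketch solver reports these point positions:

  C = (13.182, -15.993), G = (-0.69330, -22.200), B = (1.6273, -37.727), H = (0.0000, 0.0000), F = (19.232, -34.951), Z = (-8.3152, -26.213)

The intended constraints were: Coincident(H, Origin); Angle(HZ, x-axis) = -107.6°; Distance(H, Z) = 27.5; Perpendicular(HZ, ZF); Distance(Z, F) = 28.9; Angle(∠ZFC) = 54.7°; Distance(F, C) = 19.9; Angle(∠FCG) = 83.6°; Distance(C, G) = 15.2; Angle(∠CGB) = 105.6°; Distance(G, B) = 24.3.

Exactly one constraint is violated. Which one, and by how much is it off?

Distance(G, B) = 24.3 — off by 8.60.

H = (0.00, 0.00) ✓; HZ at -107.6° ✓; |HZ| = 27.50 ✓; ∠(HZ, ZF) = 90.00° ✓; |ZF| = 28.90 ✓; ∠ZFC = 54.70° ✓; |FC| = 19.90 ✓; ∠FCG = 83.60° ✓; |CG| = 15.20 ✓; ∠CGB = 105.6° ✓; |GB| = 15.70 ✗.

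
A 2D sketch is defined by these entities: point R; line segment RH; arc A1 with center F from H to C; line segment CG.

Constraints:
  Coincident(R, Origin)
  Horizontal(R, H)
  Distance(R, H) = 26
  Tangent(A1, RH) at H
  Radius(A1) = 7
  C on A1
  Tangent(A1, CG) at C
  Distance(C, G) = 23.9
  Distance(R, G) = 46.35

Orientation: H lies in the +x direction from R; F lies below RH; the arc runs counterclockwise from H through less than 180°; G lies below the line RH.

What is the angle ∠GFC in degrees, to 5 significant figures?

73.675°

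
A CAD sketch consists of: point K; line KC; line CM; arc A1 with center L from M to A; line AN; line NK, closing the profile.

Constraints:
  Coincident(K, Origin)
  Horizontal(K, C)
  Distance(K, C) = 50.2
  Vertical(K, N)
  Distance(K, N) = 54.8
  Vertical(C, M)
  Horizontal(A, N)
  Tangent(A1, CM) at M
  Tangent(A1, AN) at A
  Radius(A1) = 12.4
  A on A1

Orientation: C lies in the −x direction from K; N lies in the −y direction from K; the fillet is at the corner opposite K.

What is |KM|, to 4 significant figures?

65.71

K is at the origin; K and C share the same y with |KC| = 50.2 and C on the −x side, so C = (-50.20, 0.000). KN is vertical with |KN| = 54.8 and N on the −y side, so N = (0.000, -54.80). The virtual corner opposite K is at (-50.20, -54.80). Tangency of A1 to CM means the radius LM is perpendicular to CM and tangency of A1 to AN means the radius LA is perpendicular to AN, with radius 12.4, so the center L sits 12.4 in from both sides at L = (-37.80, -42.40). That places the tangent points at M = (-50.20, -42.40) on CM and A = (-37.80, -54.80) on AN. Then |KM| = |M − K| = 65.71.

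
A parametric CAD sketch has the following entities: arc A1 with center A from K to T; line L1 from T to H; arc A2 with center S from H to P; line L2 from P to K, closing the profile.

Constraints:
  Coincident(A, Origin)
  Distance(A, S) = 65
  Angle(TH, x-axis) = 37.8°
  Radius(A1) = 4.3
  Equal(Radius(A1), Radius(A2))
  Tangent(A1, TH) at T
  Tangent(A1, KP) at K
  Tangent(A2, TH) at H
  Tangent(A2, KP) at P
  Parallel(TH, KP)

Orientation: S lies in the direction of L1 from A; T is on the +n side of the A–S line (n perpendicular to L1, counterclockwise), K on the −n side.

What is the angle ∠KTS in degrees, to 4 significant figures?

86.22°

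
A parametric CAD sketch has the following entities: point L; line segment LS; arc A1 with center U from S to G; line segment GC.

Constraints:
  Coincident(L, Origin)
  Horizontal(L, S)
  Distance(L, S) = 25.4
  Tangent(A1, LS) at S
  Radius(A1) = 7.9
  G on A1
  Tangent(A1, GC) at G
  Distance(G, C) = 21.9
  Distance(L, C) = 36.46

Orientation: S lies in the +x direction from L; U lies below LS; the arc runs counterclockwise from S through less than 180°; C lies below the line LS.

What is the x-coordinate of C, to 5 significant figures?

19.931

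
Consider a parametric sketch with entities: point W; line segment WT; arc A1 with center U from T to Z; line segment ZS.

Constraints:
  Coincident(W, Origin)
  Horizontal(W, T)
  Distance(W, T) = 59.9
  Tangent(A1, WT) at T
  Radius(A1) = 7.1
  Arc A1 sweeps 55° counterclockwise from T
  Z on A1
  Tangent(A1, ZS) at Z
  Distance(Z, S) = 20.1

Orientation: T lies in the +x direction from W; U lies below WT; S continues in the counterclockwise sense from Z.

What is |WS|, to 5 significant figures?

46.807

W is at the origin; WT is horizontal with |WT| = 59.9 and T on the +x side, so T = (59.900, 0.0000). The tangent condition forces UT to be normal to WT, so U = T + (0, -7.1) = (59.900, -7.1000). On A1, T sits at bearing 90° from U; a 55° counterclockwise sweep puts Z at bearing 145°, so Z = U + 7.1·(cos 145°, sin 145°) = (54.084, -3.0276). Since A1 is tangent to ZS there, UZ ⟂ ZS, so ZS runs along (−sin 145°, cos 145°); with |ZS| = 20.1, S = (42.555, -19.493). Then |WS| = |S − W| = 46.807.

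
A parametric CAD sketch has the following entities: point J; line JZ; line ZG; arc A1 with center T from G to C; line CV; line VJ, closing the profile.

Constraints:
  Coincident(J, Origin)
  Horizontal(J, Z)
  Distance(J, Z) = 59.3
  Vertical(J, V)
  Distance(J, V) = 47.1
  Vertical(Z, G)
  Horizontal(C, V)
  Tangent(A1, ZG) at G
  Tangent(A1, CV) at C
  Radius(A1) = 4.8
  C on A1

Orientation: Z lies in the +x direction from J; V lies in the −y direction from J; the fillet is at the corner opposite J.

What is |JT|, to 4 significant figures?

68.99

J is at the origin; J and Z share the same y with |JZ| = 59.3 and Z on the +x side, so Z = (59.30, 0.000). J and V share the same x with |JV| = 47.1 and V on the −y side, so V = (0.000, -47.10). The virtual corner opposite J is at (59.30, -47.10). Tangency of A1 to ZG means the radius TG is perpendicular to ZG and A1 meets CV tangentially, so TC is at right angles to CV, with radius 4.8, so the center T sits 4.8 in from both sides at T = (54.50, -42.30). Then |JT| = |T − J| = 68.99.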